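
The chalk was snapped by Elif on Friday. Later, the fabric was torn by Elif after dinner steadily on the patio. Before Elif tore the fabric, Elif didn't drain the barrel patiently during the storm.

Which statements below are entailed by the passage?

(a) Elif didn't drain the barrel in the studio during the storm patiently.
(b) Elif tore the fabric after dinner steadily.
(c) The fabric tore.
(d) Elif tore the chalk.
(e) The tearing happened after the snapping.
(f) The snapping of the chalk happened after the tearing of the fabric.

(a) Entailed — under negation, adding a further restriction is entailed: if no such draining event occurred, none occurred in the studio either.
(b) Entailed — the original entails any weakening of itself; this just drops 'on the patio'.
(c) Entailed — 'Elif tore the fabric' is causative; it entails the inchoative 'the fabric tore'.
(d) Not entailed — Elif tore the fabric, not the chalk; the chalk belongs to the snapping event.
(e) Entailed — the narrative places the snapping before the tearing.
(f) Not entailed — the narrative places the snapping before the tearing, not after.

(a), (b), (c), (e)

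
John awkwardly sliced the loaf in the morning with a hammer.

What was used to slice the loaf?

'with a hammer' marks the instrument of the slicing event.

a hammer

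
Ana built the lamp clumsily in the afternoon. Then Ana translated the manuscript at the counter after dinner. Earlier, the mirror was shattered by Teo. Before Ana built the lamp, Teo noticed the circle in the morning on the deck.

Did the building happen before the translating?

The narrative orders the building before the translating.

yes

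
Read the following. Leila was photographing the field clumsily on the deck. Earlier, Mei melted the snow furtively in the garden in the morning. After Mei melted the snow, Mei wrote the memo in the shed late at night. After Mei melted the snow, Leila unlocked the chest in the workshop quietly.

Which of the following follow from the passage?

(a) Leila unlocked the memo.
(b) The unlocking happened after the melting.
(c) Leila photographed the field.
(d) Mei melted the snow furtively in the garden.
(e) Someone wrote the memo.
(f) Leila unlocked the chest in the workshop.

(a) Not entailed — Leila unlocked the chest, not the memo; the memo belongs to the writing event.
(b) Entailed — the narrative places the melting before the unlocking.
(c) Not entailed — 'was photographing' is progressive on an accomplishment; it does not entail the completed 'photographed'.
(d) Entailed — every conjunct here is already in the original melting event.
(e) Entailed — dropping 'late at night', 'in the shed' and generalizing the agent leaves a sub-description the original still satisfies.
(f) Entailed — every conjunct here is already in the original unlocking event.

(b), (d), (e), (f)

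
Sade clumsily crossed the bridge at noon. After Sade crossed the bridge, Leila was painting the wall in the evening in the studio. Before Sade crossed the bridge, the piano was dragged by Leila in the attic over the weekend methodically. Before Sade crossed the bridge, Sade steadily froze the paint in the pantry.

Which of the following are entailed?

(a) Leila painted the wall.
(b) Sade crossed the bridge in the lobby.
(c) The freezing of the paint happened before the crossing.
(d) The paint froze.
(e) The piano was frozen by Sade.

(a) Not entailed — 'was painting' is progressive on an accomplishment; it does not entail the completed 'painted'.
(b) Not entailed — 'in the lobby' adds information not in the original event.
(c) Entailed — the narrative places the freezing before the crossing.
(d) Entailed — 'Sade froze the paint' is causative; it entails the inchoative 'the paint froze'.
(e) Not entailed — Sade froze the paint, not the piano; the piano belongs to the dragging event.

(c), (d)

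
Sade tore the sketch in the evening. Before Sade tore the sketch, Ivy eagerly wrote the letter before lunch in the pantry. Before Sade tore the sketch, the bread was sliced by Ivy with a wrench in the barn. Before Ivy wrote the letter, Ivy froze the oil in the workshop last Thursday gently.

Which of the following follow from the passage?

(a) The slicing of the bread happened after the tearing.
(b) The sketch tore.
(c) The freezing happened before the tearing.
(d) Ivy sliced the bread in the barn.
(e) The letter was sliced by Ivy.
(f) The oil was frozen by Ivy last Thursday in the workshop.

(a) Not entailed — the narrative places the slicing before the tearing, not after.
(b) Entailed — 'Sade tore the sketch' is causative; it entails the inchoative 'the sketch tore'.
(c) Entailed — the narrative places the freezing before the tearing.
(d) Entailed — this follows by dropping conjuncts from the slicing event's description.
(e) Not entailed — Ivy sliced the bread, not the letter; the letter belongs to the writing event.
(f) Entailed — dropping 'gently' leaves a sub-description the original still satisfies.

(b), (c), (d), (f)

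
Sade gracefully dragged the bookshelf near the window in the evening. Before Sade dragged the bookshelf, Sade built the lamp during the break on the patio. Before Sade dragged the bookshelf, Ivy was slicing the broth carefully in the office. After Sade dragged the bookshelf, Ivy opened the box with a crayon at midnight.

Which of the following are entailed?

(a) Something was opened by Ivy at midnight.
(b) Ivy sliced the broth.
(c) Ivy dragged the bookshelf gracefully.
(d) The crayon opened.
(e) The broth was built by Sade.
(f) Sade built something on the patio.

(a), (f)

(a) Entailed — dropping 'with a crayon' and generalizing the patient leaves a sub-description the original still satisfies.
(b) Not entailed — 'was slicing' is progressive on an accomplishment; it does not entail the completed 'sliced'.
(c) Not entailed — the passage has Sade dragging the bookshelf, not Ivy.
(d) Not entailed — the box is what opened, not the crayon.
(e) Not entailed — Sade built the lamp, not the broth; the broth belongs to the slicing event.
(f) Entailed — this follows by dropping conjuncts from the building event's description.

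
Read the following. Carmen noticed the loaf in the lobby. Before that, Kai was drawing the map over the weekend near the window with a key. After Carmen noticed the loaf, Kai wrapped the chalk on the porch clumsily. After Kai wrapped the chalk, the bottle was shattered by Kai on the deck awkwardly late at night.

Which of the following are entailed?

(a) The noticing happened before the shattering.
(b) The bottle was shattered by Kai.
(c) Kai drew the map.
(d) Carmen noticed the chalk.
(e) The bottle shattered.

(a), (b), (e)

(a) Entailed — the narrative places the noticing before the shattering.
(b) Entailed — the original entails any weakening of itself; this just drops 'on the deck', 'awkwardly', 'late at night'.
(c) Not entailed — 'was drawing' is progressive on an accomplishment; it does not entail the completed 'drew'.
(d) Not entailed — Carmen noticed the loaf, not the chalk; the chalk belongs to the wrapping event.
(e) Entailed — 'Kai shattered the bottle' is causative; it entails the inchoative 'the bottle shattered'.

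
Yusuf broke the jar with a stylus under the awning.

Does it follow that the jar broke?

'Yusuf broke the jar' is the causative; it entails the inchoative 'the jar broke'.

yes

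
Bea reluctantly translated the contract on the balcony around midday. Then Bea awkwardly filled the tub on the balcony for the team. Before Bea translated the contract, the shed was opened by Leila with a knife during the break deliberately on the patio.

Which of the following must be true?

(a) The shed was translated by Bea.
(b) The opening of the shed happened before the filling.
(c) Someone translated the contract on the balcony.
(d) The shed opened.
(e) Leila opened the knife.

(a) Not entailed — Bea translated the contract, not the shed; the shed belongs to the opening event.
(b) Entailed — the narrative places the opening before the filling.
(c) Entailed — this follows by dropping conjuncts from the translating event's description.
(d) Entailed — 'Leila opened the shed' is causative; it entails the inchoative 'the shed opened'.
(e) Not entailed — the knife is the instrument, not what was opened.

(b), (c), (d)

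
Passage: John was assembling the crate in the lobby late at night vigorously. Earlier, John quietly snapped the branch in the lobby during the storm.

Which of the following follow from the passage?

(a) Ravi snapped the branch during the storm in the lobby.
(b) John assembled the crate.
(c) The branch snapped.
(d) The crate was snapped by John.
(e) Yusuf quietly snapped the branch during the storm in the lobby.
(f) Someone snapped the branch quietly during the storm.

(c), (f)

(a) Not entailed — the passage has John snapping the branch, not Ravi.
(b) Not entailed — 'was assembling' is progressive on an accomplishment; it does not entail the completed 'assembled'.
(c) Entailed — 'John snapped the branch' is causative; it entails the inchoative 'the branch snapped'.
(d) Not entailed — John snapped the branch, not the crate; the crate belongs to the assembling event.
(e) Not entailed — the passage has John snapping the branch, not Yusuf.
(f) Entailed — the original entails any weakening of itself; this just drops 'in the lobby' and generalizes the agent.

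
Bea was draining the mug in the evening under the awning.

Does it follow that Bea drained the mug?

no

'was draining' is progressive; for an accomplishment like 'drain the mug', it doesn't entail completion.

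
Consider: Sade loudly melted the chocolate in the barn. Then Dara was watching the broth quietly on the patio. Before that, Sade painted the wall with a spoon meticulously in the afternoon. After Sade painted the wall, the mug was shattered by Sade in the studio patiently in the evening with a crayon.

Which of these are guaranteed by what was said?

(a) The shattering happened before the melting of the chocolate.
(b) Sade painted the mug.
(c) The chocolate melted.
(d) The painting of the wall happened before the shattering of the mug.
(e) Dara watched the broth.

(a) Not entailed — the narrative doesn't order the shattering relative to the melting.
(b) Not entailed — Sade painted the wall, not the mug; the mug belongs to the shattering event.
(c) Entailed — 'Sade melted the chocolate' is causative; it entails the inchoative 'the chocolate melted'.
(d) Entailed — the narrative places the painting before the shattering.
(e) Entailed — 'watch' is an activity; 'was watching' entails that some watching happened, so 'watched' holds.

(c), (d), (e)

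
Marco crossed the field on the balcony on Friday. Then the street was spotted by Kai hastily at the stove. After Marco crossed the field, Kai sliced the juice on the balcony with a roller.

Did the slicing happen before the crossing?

no

The narrative orders the crossing before the slicing.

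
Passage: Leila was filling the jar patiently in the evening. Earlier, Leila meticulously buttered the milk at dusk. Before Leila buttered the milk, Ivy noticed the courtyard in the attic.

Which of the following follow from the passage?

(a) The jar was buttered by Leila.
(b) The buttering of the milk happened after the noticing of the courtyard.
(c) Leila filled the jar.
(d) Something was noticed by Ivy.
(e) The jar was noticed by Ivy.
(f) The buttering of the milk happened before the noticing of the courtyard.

(b), (d)

(a) Not entailed — Leila buttered the milk, not the jar; the jar belongs to the filling event.
(b) Entailed — the narrative places the noticing before the buttering.
(c) Not entailed — 'was filling' is progressive on an accomplishment; it does not entail the completed 'filled'.
(d) Entailed — dropping 'in the attic' and generalizing the patient leaves a sub-description the original still satisfies.
(e) Not entailed — Ivy noticed the courtyard, not the jar; the jar belongs to the filling event.
(f) Not entailed — the narrative places the noticing before the buttering, not after.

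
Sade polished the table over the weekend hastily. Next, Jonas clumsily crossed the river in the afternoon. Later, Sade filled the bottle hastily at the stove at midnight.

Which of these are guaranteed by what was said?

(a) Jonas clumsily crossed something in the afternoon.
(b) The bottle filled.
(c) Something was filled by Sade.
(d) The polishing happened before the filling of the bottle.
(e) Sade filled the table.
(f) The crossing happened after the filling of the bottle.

(a) Entailed — this follows by dropping conjuncts from the crossing event's description.
(b) Entailed — 'Sade filled the bottle' is causative; it entails the inchoative 'the bottle filled'.
(c) Entailed — dropping 'at the stove', 'at midnight', 'hastily' and generalizing the patient leaves a sub-description the original still satisfies.
(d) Entailed — the narrative places the polishing before the filling.
(e) Not entailed — Sade filled the bottle, not the table; the table belongs to the polishing event.
(f) Not entailed — the narrative places the crossing before the filling, not after.

(a), (b), (c), (d)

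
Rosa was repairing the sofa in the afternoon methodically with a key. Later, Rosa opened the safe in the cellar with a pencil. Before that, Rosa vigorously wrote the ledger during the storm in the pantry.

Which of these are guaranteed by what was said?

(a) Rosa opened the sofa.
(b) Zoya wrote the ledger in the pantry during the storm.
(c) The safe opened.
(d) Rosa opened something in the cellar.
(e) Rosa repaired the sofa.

(a) Not entailed — Rosa opened the safe, not the sofa; the sofa belongs to the repairing event.
(b) Not entailed — the passage has Rosa writing the ledger, not Zoya.
(c) Entailed — 'Rosa opened the safe' is causative; it entails the inchoative 'the safe opened'.
(d) Entailed — every conjunct here is already in the original opening event.
(e) Not entailed — 'was repairing' is progressive on an accomplishment; it does not entail the completed 'repaired'.

(c), (d)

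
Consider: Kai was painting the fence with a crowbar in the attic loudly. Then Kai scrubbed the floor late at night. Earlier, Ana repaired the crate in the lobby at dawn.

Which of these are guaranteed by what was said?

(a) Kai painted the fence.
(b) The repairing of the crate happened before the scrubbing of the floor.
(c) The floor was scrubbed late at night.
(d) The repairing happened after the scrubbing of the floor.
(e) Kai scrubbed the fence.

(b), (c)

(a) Not entailed — 'was painting' is progressive on an accomplishment; it does not entail the completed 'painted'.
(b) Entailed — the narrative places the repairing before the scrubbing.
(c) Entailed — every conjunct here is already in the original scrubbing event.
(d) Not entailed — the narrative places the repairing before the scrubbing, not after.
(e) Not entailed — Kai scrubbed the floor, not the fence; the fence belongs to the painting event.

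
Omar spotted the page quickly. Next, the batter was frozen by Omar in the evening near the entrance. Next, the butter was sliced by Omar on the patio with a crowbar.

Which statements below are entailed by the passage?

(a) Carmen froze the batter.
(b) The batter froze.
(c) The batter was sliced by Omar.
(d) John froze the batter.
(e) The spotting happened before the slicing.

(a) Not entailed — the passage has Omar freezing the batter, not Carmen.
(b) Entailed — 'Omar froze the batter' is causative; it entails the inchoative 'the batter froze'.
(c) Not entailed — Omar sliced the butter, not the batter; the batter belongs to the freezing event.
(d) Not entailed — the passage has Omar freezing the batter, not John.
(e) Entailed — the narrative places the spotting before the slicing.

(b), (e)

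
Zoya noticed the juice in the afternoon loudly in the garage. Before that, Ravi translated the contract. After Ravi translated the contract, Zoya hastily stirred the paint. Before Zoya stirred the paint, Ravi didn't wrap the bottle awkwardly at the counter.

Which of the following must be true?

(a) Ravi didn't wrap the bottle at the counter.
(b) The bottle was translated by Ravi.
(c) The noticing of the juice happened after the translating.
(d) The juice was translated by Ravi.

(a) Not entailed — dropping 'awkwardly' under negation is not valid — the original leaves open that Ravi wrapped the bottle some other way.
(b) Not entailed — Ravi translated the contract, not the bottle; the bottle belongs to the wrapping event.
(c) Entailed — the narrative places the translating before the noticing.
(d) Not entailed — Ravi translated the contract, not the juice; the juice belongs to the noticing event.

(c)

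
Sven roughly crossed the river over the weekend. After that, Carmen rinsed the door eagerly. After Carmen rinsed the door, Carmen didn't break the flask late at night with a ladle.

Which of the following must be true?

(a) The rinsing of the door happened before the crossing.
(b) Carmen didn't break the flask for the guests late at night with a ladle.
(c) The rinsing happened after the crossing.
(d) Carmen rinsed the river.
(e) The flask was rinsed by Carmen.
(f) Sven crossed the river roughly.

(a) Not entailed — the narrative places the crossing before the rinsing, not after.
(b) Entailed — under negation, adding a further restriction is entailed: if no such breaking event occurred, none occurred for the guests either.
(c) Entailed — the narrative places the crossing before the rinsing.
(d) Not entailed — Carmen rinsed the door, not the river; the river belongs to the crossing event.
(e) Not entailed — Carmen rinsed the door, not the flask; the flask belongs to the breaking event.
(f) Entailed — this follows by dropping conjuncts from the crossing event's description.

(b), (c), (f)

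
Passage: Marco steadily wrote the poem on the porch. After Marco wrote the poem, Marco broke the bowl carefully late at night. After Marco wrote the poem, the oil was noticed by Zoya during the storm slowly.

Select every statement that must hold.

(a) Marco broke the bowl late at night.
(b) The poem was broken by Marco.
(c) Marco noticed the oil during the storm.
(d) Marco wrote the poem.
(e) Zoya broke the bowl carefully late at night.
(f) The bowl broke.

(a) Entailed — dropping 'carefully' leaves a sub-description the original still satisfies.
(b) Not entailed — Marco broke the bowl, not the poem; the poem belongs to the writing event.
(c) Not entailed — the passage has Zoya noticing the oil, not Marco.
(d) Entailed — every conjunct here is already in the original writing event.
(e) Not entailed — the passage has Marco breaking the bowl, not Zoya.
(f) Entailed — 'Marco broke the bowl' is causative; it entails the inchoative 'the bowl broke'.

(a), (d), (f)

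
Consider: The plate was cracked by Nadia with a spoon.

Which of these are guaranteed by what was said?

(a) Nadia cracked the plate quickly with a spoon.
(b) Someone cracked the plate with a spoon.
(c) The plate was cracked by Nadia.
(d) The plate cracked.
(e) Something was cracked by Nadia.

(b), (c), (d), (e)

(a) Not entailed — 'quickly' adds information not in the original event.
(b) Entailed — this follows by dropping conjuncts from the cracking event's description.
(c) Entailed — this follows by dropping conjuncts from the cracking event's description.
(d) Entailed — 'Nadia cracked the plate' is causative; it entails the inchoative 'the plate cracked'.
(e) Entailed — every conjunct here is already in the original cracking event.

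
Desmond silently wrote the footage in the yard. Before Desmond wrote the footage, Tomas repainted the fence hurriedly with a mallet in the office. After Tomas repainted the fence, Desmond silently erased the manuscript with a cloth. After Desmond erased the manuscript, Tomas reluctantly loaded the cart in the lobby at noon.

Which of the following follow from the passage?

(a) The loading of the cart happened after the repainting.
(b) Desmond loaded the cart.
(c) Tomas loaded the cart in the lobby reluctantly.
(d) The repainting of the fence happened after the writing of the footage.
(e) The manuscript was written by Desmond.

(a), (c)

(a) Entailed — the narrative places the repainting before the loading.
(b) Not entailed — the passage has Tomas loading the cart, not Desmond.
(c) Entailed — the original entails any weakening of itself; this just drops 'at noon'.
(d) Not entailed — the narrative places the repainting before the writing, not after.
(e) Not entailed — Desmond wrote the footage, not the manuscript; the manuscript belongs to the erasing event.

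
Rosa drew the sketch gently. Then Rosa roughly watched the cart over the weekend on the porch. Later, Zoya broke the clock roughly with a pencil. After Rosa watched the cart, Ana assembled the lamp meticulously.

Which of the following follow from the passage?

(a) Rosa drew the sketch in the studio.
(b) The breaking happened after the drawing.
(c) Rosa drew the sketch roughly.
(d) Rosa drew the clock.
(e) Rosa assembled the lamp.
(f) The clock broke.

(b), (f)

(a) Not entailed — 'in the studio' adds information not in the original event.
(b) Entailed — the narrative places the drawing before the breaking.
(c) Not entailed — 'roughly' adds a manner not in (and inconsistent with) the original.
(d) Not entailed — Rosa drew the sketch, not the clock; the clock belongs to the breaking event.
(e) Not entailed — the passage has Ana assembling the lamp, not Rosa.
(f) Entailed — 'Zoya broke the clock' is causative; it entails the inchoative 'the clock broke'.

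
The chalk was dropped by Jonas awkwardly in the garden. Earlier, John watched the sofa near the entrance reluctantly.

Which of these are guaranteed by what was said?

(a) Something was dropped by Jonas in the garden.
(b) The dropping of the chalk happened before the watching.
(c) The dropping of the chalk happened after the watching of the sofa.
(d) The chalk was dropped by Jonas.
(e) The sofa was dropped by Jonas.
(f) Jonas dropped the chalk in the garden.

(a), (c), (d), (f)

(a) Entailed — dropping 'awkwardly' and generalizing the patient leaves a sub-description the original still satisfies.
(b) Not entailed — the narrative places the watching before the dropping, not after.
(c) Entailed — the narrative places the watching before the dropping.
(d) Entailed — every conjunct here is already in the original dropping event.
(e) Not entailed — Jonas dropped the chalk, not the sofa; the sofa belongs to the watching event.
(f) Entailed — this follows by dropping conjuncts from the dropping event's description.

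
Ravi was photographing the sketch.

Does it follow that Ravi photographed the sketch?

'was photographing' is progressive; for an accomplishment like 'photograph the sketch', it doesn't entail completion.

no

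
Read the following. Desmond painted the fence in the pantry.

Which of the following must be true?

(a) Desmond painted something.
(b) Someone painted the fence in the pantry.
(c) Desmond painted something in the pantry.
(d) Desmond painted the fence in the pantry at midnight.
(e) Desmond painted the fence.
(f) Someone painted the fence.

(a) Entailed — every conjunct here is already in the original painting event.
(b) Entailed — every conjunct here is already in the original painting event.
(c) Entailed — the original entails any weakening of itself; this just generalizes the patient.
(d) Not entailed — 'at midnight' adds information not in the original event.
(e) Entailed — every conjunct here is already in the original painting event.
(f) Entailed — dropping 'in the pantry' and generalizing the agent leaves a sub-description the original still satisfies.

(a), (b), (c), (e), (f)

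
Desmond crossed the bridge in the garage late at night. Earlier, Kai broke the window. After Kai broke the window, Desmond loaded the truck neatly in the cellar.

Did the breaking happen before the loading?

yes

The narrative orders the breaking before the loading.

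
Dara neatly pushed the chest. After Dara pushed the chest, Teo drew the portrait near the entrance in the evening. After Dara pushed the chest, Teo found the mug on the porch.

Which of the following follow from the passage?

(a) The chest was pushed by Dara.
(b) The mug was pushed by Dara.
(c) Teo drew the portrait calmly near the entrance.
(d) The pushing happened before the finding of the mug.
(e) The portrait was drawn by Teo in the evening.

(a), (d), (e)

(a) Entailed — dropping 'neatly' leaves a sub-description the original still satisfies.
(b) Not entailed — Dara pushed the chest, not the mug; the mug belongs to the finding event.
(c) Not entailed — 'calmly' adds information not in the original event.
(d) Entailed — the narrative places the pushing before the finding.
(e) Entailed — this follows by dropping conjuncts from the drawing event's description.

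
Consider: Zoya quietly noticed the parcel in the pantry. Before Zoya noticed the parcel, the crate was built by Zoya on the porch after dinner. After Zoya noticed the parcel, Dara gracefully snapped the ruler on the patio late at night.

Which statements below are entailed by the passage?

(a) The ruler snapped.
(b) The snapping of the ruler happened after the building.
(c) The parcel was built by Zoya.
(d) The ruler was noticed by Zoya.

(a), (b)

(a) Entailed — 'Dara snapped the ruler' is causative; it entails the inchoative 'the ruler snapped'.
(b) Entailed — the narrative places the building before the snapping.
(c) Not entailed — Zoya built the crate, not the parcel; the parcel belongs to the noticing event.
(d) Not entailed — Zoya noticed the parcel, not the ruler; the ruler belongs to the snapping event.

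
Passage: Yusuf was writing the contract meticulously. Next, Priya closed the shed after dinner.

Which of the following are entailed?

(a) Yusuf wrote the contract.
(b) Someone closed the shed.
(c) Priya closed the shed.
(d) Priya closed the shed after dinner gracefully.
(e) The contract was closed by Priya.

(a) Not entailed — 'was writing' is progressive on an accomplishment; it does not entail the completed 'wrote'.
(b) Entailed — the original entails any weakening of itself; this just drops 'after dinner' and generalizes the agent.
(c) Entailed — the original entails any weakening of itself; this just drops 'after dinner'.
(d) Not entailed — 'gracefully' adds information not in the original event.
(e) Not entailed — Priya closed the shed, not the contract; the contract belongs to the writing event.

(b), (c)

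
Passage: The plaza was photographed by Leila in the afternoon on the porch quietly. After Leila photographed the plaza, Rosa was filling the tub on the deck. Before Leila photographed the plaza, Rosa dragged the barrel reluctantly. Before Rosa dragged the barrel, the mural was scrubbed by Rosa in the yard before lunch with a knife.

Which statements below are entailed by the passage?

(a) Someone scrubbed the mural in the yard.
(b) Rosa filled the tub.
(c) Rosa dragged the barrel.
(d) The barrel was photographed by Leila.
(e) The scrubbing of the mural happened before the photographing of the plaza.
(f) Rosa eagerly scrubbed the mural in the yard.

(a) Entailed — this follows by dropping conjuncts from the scrubbing event's description.
(b) Not entailed — 'was filling' is progressive on an accomplishment; it does not entail the completed 'filled'.
(c) Entailed — this follows by dropping conjuncts from the dragging event's description.
(d) Not entailed — Leila photographed the plaza, not the barrel; the barrel belongs to the dragging event.
(e) Entailed — the narrative places the scrubbing before the photographing.
(f) Not entailed — 'eagerly' adds information not in the original event.

(a), (c), (e)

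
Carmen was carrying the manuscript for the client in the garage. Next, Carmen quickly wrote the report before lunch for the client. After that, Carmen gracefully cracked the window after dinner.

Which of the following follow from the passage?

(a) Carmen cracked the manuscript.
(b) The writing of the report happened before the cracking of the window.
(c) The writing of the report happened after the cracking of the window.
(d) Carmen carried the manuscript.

(b), (d)

(a) Not entailed — Carmen cracked the window, not the manuscript; the manuscript belongs to the carrying event.
(b) Entailed — the narrative places the writing before the cracking.
(c) Not entailed — the narrative places the writing before the cracking, not after.
(d) Entailed — 'carry' is an activity; 'was carrying' entails that some carrying happened, so 'carried' holds.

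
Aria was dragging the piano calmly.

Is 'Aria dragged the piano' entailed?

yes

'drag' is atelic; if Aria was dragging the piano, then Aria dragged the piano (for some time).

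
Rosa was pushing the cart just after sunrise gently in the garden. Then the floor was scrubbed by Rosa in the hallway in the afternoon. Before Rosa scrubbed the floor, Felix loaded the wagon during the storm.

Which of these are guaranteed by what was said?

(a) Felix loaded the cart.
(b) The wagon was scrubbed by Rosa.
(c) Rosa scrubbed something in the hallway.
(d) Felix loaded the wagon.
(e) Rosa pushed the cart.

(a) Not entailed — Felix loaded the wagon, not the cart; the cart belongs to the pushing event.
(b) Not entailed — Rosa scrubbed the floor, not the wagon; the wagon belongs to the loading event.
(c) Entailed — the original entails any weakening of itself; this just drops 'in the afternoon' and generalizes the patient.
(d) Entailed — the original entails any weakening of itself; this just drops 'during the storm'.
(e) Entailed — 'push' is an activity; 'was pushing' entails that some pushing happened, so 'pushed' holds.

(c), (d), (e)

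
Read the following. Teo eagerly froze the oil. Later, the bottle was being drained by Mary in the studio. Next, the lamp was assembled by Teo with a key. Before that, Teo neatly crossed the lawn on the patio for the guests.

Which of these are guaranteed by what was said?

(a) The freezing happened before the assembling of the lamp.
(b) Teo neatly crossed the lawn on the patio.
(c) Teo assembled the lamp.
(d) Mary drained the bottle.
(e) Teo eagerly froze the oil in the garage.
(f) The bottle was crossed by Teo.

(a) Entailed — the narrative places the freezing before the assembling.
(b) Entailed — the original entails any weakening of itself; this just drops 'for the guests'.
(c) Entailed — dropping 'with a key' leaves a sub-description the original still satisfies.
(d) Not entailed — 'was draining' is progressive on an accomplishment; it does not entail the completed 'drained'.
(e) Not entailed — 'in the garage' adds information not in the original event.
(f) Not entailed — Teo crossed the lawn, not the bottle; the bottle belongs to the draining event.

(a), (b), (c)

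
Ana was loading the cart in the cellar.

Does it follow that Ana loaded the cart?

no

'was loading' is progressive; for an accomplishment like 'load the cart', it doesn't entail completion.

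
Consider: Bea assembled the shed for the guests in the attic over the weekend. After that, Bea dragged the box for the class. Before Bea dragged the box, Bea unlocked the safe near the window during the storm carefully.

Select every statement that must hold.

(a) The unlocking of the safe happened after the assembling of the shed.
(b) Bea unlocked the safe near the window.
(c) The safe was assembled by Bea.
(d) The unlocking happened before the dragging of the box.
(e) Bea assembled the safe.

(a) Not entailed — the narrative doesn't order the assembling relative to the unlocking.
(b) Entailed — this follows by dropping conjuncts from the unlocking event's description.
(c) Not entailed — Bea assembled the shed, not the safe; the safe belongs to the unlocking event.
(d) Entailed — the narrative places the unlocking before the dragging.
(e) Not entailed — Bea assembled the shed, not the safe; the safe belongs to the unlocking event.

(b), (d)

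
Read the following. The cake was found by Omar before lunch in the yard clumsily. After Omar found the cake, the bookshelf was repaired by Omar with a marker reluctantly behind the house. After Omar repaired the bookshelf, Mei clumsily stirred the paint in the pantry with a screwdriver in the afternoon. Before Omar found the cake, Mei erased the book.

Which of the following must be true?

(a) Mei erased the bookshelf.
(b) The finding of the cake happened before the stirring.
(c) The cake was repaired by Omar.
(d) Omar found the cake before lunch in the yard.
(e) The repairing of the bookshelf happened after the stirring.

(a) Not entailed — Mei erased the book, not the bookshelf; the bookshelf belongs to the repairing event.
(b) Entailed — the narrative places the finding before the stirring.
(c) Not entailed — Omar repaired the bookshelf, not the cake; the cake belongs to the finding event.
(d) Entailed — this follows by dropping conjuncts from the finding event's description.
(e) Not entailed — the narrative places the repairing before the stirring, not after.

(b), (d)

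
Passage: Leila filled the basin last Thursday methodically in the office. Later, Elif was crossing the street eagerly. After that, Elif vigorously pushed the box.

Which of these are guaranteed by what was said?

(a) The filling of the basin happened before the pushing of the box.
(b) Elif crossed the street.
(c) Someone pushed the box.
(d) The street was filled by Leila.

(a), (c)

(a) Entailed — the narrative places the filling before the pushing.
(b) Not entailed — 'was crossing' is progressive on an accomplishment; it does not entail the completed 'crossed'.
(c) Entailed — dropping 'vigorously' and generalizing the agent leaves a sub-description the original still satisfies.
(d) Not entailed — Leila filled the basin, not the street; the street belongs to the crossing event.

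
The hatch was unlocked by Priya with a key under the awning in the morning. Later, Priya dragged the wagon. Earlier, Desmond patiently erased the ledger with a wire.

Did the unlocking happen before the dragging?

yes

The narrative orders the unlocking before the dragging.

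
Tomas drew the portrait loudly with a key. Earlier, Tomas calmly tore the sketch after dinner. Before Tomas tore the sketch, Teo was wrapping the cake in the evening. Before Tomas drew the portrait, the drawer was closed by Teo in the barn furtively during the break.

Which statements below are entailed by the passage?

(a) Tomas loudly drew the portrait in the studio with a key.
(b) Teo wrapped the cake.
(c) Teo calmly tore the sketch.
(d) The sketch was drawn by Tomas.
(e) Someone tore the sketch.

(a) Not entailed — 'in the studio' adds information not in the original event.
(b) Not entailed — 'was wrapping' is progressive on an accomplishment; it does not entail the completed 'wrapped'.
(c) Not entailed — the passage has Tomas tearing the sketch, not Teo.
(d) Not entailed — Tomas drew the portrait, not the sketch; the sketch belongs to the tearing event.
(e) Entailed — every conjunct here is already in the original tearing event.

(e)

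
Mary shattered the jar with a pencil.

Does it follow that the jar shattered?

'Mary shattered the jar' is the causative; it entails the inchoative 'the jar shattered'.

yes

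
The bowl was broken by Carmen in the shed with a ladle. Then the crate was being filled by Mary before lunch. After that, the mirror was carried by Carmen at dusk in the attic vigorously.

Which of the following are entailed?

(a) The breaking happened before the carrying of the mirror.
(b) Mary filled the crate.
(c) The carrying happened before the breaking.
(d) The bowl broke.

(a) Entailed — the narrative places the breaking before the carrying.
(b) Not entailed — 'was filling' is progressive on an accomplishment; it does not entail the completed 'filled'.
(c) Not entailed — the narrative places the breaking before the carrying, not after.
(d) Entailed — 'Carmen broke the bowl' is causative; it entails the inchoative 'the bowl broke'.

(a), (d)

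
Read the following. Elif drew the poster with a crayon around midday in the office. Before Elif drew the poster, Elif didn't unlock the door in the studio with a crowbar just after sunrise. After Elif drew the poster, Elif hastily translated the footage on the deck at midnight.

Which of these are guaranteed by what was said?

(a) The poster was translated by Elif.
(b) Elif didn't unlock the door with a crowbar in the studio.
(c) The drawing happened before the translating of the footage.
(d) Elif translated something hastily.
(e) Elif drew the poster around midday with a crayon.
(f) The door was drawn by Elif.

(c), (d), (e)

(a) Not entailed — Elif translated the footage, not the poster; the poster belongs to the drawing event.
(b) Not entailed — dropping 'just after sunrise' under negation is not valid — the original leaves open that Elif unlocked the door some other way.
(c) Entailed — the narrative places the drawing before the translating.
(d) Entailed — every conjunct here is already in the original translating event.
(e) Entailed — the original entails any weakening of itself; this just drops 'in the office'.
(f) Not entailed — Elif drew the poster, not the door; the door belongs to the unlocking event.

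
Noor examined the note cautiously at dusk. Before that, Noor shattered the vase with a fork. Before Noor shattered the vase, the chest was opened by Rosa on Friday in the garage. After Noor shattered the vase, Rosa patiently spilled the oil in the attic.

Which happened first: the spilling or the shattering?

the shattering

The connectives place the shattering before the spilling.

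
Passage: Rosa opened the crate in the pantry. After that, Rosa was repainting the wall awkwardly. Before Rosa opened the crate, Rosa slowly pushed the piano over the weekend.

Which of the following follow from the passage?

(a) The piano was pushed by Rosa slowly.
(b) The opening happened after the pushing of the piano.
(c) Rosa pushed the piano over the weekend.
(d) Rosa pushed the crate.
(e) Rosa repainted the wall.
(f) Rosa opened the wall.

(a) Entailed — the original entails any weakening of itself; this just drops 'over the weekend'.
(b) Entailed — the narrative places the pushing before the opening.
(c) Entailed — the original entails any weakening of itself; this just drops 'slowly'.
(d) Not entailed — Rosa pushed the piano, not the crate; the crate belongs to the opening event.
(e) Not entailed — 'was repainting' is progressive on an accomplishment; it does not entail the completed 'repainted'.
(f) Not entailed — Rosa opened the crate, not the wall; the wall belongs to the repainting event.

(a), (b), (c)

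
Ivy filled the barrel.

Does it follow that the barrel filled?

'Ivy filled the barrel' is the causative; it entails the inchoative 'the barrel filled'.

yes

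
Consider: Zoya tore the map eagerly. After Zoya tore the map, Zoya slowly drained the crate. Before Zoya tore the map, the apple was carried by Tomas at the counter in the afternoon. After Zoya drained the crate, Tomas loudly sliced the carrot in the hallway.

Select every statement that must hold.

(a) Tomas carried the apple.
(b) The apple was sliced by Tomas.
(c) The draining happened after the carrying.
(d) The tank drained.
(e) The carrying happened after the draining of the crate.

(a) Entailed — this follows by dropping conjuncts from the carrying event's description.
(b) Not entailed — Tomas sliced the carrot, not the apple; the apple belongs to the carrying event.
(c) Entailed — the narrative places the carrying before the draining.
(d) Not entailed — the crate is what drained, not the tank.
(e) Not entailed — the narrative places the carrying before the draining, not after.

(a), (c)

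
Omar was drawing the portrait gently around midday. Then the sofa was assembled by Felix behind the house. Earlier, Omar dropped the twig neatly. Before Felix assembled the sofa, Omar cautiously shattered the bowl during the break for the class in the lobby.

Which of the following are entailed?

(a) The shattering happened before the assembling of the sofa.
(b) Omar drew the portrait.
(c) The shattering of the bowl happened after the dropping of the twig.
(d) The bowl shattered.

(a), (d)

(a) Entailed — the narrative places the shattering before the assembling.
(b) Not entailed — 'was drawing' is progressive on an accomplishment; it does not entail the completed 'drew'.
(c) Not entailed — the narrative doesn't order the dropping relative to the shattering.
(d) Entailed — 'Omar shattered the bowl' is causative; it entails the inchoative 'the bowl shattered'.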